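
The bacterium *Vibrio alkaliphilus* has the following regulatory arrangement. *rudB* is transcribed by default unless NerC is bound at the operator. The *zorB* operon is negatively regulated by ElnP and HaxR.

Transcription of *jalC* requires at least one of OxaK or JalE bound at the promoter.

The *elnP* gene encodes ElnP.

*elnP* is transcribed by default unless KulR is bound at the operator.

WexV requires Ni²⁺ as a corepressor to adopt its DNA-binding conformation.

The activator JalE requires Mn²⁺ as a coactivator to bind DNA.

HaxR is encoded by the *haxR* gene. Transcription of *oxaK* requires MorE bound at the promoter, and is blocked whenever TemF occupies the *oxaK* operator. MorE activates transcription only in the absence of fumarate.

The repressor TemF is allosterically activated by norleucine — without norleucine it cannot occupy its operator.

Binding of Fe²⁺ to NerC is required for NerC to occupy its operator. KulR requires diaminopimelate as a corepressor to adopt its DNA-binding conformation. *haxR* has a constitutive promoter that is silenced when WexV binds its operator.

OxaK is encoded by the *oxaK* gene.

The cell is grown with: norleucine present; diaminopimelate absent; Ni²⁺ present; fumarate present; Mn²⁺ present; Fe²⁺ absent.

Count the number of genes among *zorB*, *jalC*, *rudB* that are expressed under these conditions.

2

Diaminopimelate is absent, so KulR is inactive.
With no repressor bound, *elnP* is transcribed.
So ElnP is produced and active.
Ni²⁺ is present, so WexV is active.
With repressor WexV bound, *haxR* is not transcribed.
So HaxR is not produced.
With repressor ElnP bound, *zorB* is not transcribed.
→ *zorB* is OFF.
Norleucine is present, so TemF is active.
Fumarate is present, so MorE is inactive.
With repressor TemF bound, *oxaK* is not transcribed.
So OxaK is not produced.
Mn²⁺ is present, so JalE is active.
Activator JalE is present, so *jalC* is transcribed.
→ *jalC* is ON.
Fe²⁺ is absent, so NerC is inactive.
With no repressor bound, *rudB* is transcribed.
→ *rudB* is ON.
2 of the 3 genes are transcribed.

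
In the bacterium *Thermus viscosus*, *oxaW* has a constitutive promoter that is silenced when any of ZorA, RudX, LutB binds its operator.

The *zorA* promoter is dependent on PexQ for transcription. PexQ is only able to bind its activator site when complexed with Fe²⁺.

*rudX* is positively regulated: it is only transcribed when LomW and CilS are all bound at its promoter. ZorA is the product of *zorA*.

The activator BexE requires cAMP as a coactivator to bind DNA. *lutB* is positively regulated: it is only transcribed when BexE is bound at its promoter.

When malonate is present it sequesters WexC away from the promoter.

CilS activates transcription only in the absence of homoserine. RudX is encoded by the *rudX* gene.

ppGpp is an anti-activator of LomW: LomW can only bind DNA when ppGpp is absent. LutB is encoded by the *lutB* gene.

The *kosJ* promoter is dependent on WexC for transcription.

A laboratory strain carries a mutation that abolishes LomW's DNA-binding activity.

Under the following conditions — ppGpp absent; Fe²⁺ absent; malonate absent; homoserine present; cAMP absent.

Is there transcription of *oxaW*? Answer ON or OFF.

Fe²⁺ is absent, so PexQ is inactive.
Required activator PexQ is absent, so *zorA* is not transcribed.
So ZorA is not produced.
LomW is non-functional in this strain, so it has no effect.
Homoserine is present, so CilS is inactive.
Required activator LomW is absent, so *rudX* is not transcribed.
So RudX is not produced.
cAMP is absent, so BexE is inactive.
Required activator BexE is absent, so *lutB* is not transcribed.
So LutB is not produced.
With no repressor bound, *oxaW* is transcribed.

ON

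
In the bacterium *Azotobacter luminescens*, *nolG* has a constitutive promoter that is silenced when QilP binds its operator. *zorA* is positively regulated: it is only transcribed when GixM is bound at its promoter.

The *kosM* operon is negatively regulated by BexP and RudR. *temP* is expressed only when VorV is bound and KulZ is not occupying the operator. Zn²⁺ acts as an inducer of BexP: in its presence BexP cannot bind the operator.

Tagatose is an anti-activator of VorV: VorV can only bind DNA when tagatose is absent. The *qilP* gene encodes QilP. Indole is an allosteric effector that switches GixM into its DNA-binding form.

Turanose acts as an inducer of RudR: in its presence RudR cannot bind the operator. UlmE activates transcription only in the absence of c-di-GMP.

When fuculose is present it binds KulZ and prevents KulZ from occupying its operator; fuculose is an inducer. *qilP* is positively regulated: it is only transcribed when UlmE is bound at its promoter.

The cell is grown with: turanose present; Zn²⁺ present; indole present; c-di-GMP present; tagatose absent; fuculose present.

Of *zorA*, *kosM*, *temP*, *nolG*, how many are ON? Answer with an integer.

4

Indole is present, so GixM is active.
No repressor is bound and GixM is active, so *zorA* is transcribed.
→ *zorA* is ON.
Zn²⁺ is present, so BexP is inactive.
Turanose is present, so RudR is inactive.
With no repressor bound, *kosM* is transcribed.
→ *kosM* is ON.
Fuculose is present, so KulZ is inactive.
Tagatose is absent, so VorV is active.
No repressor is bound and VorV is active, so *temP* is transcribed.
→ *temP* is ON.
c-di-GMP is present, so UlmE is inactive.
Required activator UlmE is absent, so *qilP* is not transcribed.
So QilP is not produced.
With no repressor bound, *nolG* is transcribed.
→ *nolG* is ON.
4 of the 4 genes are transcribed.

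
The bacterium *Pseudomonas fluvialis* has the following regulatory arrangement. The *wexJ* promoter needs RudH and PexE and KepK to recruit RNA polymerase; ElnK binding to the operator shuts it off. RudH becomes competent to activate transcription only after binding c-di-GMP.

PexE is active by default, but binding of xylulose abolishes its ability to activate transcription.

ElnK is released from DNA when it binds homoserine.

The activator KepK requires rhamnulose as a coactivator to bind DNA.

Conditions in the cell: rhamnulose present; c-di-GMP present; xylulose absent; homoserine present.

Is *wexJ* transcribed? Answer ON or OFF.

ON

Homoserine is present, so ElnK is inactive.
c-di-GMP is present, so RudH is active.
Xylulose is absent, so PexE is active.
Rhamnulose is present, so KepK is active.
No repressor is bound and RudH and PexE and KepK are active, so *wexJ* is transcribed.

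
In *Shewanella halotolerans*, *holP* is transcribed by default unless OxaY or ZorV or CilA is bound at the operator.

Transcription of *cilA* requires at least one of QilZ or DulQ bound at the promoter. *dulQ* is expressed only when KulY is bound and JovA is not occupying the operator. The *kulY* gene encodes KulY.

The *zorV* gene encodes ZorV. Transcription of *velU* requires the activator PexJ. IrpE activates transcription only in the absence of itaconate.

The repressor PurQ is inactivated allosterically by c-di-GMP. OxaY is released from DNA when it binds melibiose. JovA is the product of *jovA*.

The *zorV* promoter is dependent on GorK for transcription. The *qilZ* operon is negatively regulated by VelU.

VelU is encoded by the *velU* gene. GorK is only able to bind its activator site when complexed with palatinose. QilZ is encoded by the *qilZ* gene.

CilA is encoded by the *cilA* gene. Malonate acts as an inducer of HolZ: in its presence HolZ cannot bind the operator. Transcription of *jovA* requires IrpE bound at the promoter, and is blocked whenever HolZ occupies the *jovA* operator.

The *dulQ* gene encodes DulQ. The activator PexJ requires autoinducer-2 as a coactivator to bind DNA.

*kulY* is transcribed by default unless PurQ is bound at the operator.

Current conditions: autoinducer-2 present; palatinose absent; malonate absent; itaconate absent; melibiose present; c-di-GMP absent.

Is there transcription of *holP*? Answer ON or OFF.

ON

Melibiose is present, so OxaY is inactive.
Palatinose is absent, so GorK is inactive.
Required activator GorK is absent, so *zorV* is not transcribed.
So ZorV is not produced.
Autoinducer-2 is present, so PexJ is active.
No repressor is bound and PexJ is active, so *velU* is transcribed.
So VelU is produced and active.
With repressor VelU bound, *qilZ* is not transcribed.
So QilZ is not produced.
c-di-GMP is absent, so PurQ is active.
With repressor PurQ bound, *kulY* is not transcribed.
So KulY is not produced.
Malonate is absent, so HolZ is active.
Itaconate is absent, so IrpE is active.
With repressor HolZ bound, *jovA* is not transcribed.
So JovA is not produced.
Required activator KulY is absent, so *dulQ* is not transcribed.
So DulQ is not produced.
No activator is available at the *cilA* promoter, so *cilA* is not transcribed.
So CilA is not produced.
With no repressor bound, *holP* is transcribed.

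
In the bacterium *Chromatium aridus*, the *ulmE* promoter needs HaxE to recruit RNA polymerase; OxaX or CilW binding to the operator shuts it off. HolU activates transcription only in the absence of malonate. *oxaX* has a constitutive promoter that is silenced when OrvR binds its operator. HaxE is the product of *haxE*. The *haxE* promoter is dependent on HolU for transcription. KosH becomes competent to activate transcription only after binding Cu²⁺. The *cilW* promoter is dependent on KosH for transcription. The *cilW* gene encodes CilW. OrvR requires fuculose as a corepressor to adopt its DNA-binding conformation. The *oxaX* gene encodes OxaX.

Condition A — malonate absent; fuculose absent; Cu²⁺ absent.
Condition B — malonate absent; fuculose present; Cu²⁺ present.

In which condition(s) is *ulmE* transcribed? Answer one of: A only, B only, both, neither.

Condition A:
Malonate is absent, so HolU is active.
No repressor is bound and HolU is active, so *haxE* is transcribed.
So HaxE is produced and active.
Fuculose is absent, so OrvR is inactive.
With no repressor bound, *oxaX* is transcribed.
So OxaX is produced and active.
Cu²⁺ is absent, so KosH is inactive.
Required activator KosH is absent, so *cilW* is not transcribed.
So CilW is not produced.
With repressor OxaX bound, *ulmE* is not transcribed.
→ *ulmE* is OFF in A.
Condition B:
Malonate is absent, so HolU is active.
No repressor is bound and HolU is active, so *haxE* is transcribed.
So HaxE is produced and active.
Fuculose is present, so OrvR is active.
With repressor OrvR bound, *oxaX* is not transcribed.
So OxaX is not produced.
Cu²⁺ is present, so KosH is active.
No repressor is bound and KosH is active, so *cilW* is transcribed.
So CilW is produced and active.
With repressor CilW bound, *ulmE* is not transcribed.
→ *ulmE* is OFF in B.

neither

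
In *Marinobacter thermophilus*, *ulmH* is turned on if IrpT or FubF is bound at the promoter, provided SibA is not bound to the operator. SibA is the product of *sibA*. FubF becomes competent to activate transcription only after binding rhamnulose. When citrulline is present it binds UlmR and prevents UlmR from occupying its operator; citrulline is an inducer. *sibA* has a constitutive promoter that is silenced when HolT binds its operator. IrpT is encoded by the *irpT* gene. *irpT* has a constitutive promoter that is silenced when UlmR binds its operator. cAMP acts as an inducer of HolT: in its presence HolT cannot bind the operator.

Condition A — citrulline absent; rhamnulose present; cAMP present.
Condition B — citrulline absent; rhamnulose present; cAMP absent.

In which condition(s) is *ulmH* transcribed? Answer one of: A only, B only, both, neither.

Condition A:
Citrulline is absent, so UlmR is active.
With repressor UlmR bound, *irpT* is not transcribed.
So IrpT is not produced.
Rhamnulose is present, so FubF is active.
cAMP is present, so HolT is inactive.
With no repressor bound, *sibA* is transcribed.
So SibA is produced and active.
With repressor SibA bound, *ulmH* is not transcribed.
→ *ulmH* is OFF in A.
Condition B:
Citrulline is absent, so UlmR is active.
With repressor UlmR bound, *irpT* is not transcribed.
So IrpT is not produced.
Rhamnulose is present, so FubF is active.
cAMP is absent, so HolT is active.
With repressor HolT bound, *sibA* is not transcribed.
So SibA is not produced.
Activator FubF is present, so *ulmH* is transcribed.
→ *ulmH* is ON in B.

B only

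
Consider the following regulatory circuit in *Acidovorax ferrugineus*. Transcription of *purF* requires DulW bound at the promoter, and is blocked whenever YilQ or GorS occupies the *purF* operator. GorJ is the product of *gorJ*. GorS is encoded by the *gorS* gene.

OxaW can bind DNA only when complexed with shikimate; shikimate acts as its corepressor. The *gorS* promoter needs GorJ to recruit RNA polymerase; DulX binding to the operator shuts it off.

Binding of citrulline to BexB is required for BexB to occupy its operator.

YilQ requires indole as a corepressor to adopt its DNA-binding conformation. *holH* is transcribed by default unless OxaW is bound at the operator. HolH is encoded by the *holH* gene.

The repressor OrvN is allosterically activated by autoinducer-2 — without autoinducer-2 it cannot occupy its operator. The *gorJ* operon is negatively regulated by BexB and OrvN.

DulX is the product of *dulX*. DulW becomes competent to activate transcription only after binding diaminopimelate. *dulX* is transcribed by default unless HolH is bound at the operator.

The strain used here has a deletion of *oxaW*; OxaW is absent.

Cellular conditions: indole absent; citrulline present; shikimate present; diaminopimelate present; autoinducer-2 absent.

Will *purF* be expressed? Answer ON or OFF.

ON

Indole is absent, so YilQ is inactive.
Diaminopimelate is present, so DulW is active.
Citrulline is present, so BexB is active.
Autoinducer-2 is absent, so OrvN is inactive.
With repressor BexB bound, *gorJ* is not transcribed.
So GorJ is not produced.
OxaW is non-functional in this strain, so it has no effect.
With no repressor bound, *holH* is transcribed.
So HolH is produced and active.
With repressor HolH bound, *dulX* is not transcribed.
So DulX is not produced.
Required activator GorJ is absent, so *gorS* is not transcribed.
So GorS is not produced.
No repressor is bound and DulW is active, so *purF* is transcribed.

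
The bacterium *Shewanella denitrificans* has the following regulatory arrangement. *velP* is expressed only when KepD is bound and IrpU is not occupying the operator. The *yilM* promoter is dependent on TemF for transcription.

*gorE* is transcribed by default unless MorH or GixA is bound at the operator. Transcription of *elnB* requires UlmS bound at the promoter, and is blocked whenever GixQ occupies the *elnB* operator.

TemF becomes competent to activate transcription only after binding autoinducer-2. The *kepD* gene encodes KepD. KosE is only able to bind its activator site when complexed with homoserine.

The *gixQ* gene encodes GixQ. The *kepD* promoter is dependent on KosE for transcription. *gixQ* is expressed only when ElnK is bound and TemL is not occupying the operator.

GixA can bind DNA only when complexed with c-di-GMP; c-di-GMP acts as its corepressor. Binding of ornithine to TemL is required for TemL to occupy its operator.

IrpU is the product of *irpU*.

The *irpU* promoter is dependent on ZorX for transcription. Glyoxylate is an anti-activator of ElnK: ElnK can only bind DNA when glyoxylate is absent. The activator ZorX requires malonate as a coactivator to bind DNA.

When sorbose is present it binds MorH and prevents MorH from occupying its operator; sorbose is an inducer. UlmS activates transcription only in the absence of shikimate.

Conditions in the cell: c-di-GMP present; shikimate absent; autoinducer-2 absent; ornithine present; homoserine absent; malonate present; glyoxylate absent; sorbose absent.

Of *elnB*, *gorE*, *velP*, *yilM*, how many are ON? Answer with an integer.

Glyoxylate is absent, so ElnK is active.
Ornithine is present, so TemL is active.
With repressor TemL bound, *gixQ* is not transcribed.
So GixQ is not produced.
Shikimate is absent, so UlmS is active.
No repressor is bound and UlmS is active, so *elnB* is transcribed.
→ *elnB* is ON.
Sorbose is absent, so MorH is active.
c-di-GMP is present, so GixA is active.
With repressor MorH bound, *gorE* is not transcribed.
→ *gorE* is OFF.
Homoserine is absent, so KosE is inactive.
Required activator KosE is absent, so *kepD* is not transcribed.
So KepD is not produced.
Malonate is present, so ZorX is active.
No repressor is bound and ZorX is active, so *irpU* is transcribed.
So IrpU is produced and active.
With repressor IrpU bound, *velP* is not transcribed.
→ *velP* is OFF.
Autoinducer-2 is absent, so TemF is inactive.
Required activator TemF is absent, so *yilM* is not transcribed.
→ *yilM* is OFF.
1 of the 4 genes is transcribed.

1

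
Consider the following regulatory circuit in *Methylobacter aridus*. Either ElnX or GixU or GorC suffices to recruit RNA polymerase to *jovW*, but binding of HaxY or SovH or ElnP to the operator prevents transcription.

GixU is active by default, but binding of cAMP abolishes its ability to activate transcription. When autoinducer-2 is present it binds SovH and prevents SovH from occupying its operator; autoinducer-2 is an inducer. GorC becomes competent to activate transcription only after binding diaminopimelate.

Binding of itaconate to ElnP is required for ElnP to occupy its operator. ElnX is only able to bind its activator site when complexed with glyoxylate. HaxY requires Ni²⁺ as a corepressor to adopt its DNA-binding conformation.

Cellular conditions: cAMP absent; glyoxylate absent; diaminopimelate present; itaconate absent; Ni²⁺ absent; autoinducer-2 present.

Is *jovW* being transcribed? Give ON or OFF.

Glyoxylate is absent, so ElnX is inactive.
cAMP is absent, so GixU is active.
Diaminopimelate is present, so GorC is active.
Ni²⁺ is absent, so HaxY is inactive.
Autoinducer-2 is present, so SovH is inactive.
Itaconate is absent, so ElnP is inactive.
Activator GixU is present, so *jovW* is transcribed.

ON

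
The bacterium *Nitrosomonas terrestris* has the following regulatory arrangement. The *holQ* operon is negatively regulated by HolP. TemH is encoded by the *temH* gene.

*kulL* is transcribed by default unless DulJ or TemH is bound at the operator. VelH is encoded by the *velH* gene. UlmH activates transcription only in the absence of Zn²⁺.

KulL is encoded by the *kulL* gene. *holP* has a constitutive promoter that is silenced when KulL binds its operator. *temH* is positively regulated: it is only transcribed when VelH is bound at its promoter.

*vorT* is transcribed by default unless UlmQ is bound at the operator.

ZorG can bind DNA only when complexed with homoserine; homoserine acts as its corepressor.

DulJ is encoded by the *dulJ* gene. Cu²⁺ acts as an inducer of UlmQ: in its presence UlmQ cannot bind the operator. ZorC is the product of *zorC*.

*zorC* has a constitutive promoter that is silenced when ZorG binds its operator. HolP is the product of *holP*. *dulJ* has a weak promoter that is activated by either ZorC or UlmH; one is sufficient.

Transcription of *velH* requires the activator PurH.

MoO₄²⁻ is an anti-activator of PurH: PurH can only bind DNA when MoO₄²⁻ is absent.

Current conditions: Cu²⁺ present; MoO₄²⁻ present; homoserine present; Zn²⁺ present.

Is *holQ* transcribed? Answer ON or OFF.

Homoserine is present, so ZorG is active.
With repressor ZorG bound, *zorC* is not transcribed.
So ZorC is not produced.
Zn²⁺ is present, so UlmH is inactive.
No activator is available at the *dulJ* promoter, so *dulJ* is not transcribed.
So DulJ is not produced.
MoO₄²⁻ is present, so PurH is inactive.
Required activator PurH is absent, so *velH* is not transcribed.
So VelH is not produced.
Required activator VelH is absent, so *temH* is not transcribed.
So TemH is not produced.
With no repressor bound, *kulL* is transcribed.
So KulL is produced and active.
With repressor KulL bound, *holP* is not transcribed.
So HolP is not produced.
With no repressor bound, *holQ* is transcribed.

ON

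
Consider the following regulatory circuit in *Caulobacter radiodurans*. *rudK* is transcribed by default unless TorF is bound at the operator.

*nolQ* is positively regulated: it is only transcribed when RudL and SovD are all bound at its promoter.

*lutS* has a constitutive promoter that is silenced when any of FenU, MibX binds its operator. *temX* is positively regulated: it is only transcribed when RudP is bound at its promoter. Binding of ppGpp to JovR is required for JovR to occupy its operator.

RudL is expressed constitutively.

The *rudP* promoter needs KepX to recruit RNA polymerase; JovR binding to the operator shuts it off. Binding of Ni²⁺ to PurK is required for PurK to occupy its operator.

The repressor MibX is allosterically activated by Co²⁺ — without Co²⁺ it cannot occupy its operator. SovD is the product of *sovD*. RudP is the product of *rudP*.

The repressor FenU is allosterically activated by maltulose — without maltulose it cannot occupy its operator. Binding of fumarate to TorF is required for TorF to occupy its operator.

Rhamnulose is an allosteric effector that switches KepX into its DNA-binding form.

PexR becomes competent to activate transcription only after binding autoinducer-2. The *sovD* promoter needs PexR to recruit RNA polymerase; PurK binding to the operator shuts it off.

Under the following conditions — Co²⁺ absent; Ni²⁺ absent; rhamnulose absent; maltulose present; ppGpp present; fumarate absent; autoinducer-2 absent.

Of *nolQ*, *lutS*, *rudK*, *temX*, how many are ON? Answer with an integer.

RudL is produced constitutively and is active.
Autoinducer-2 is absent, so PexR is inactive.
Ni²⁺ is absent, so PurK is inactive.
Required activator PexR is absent, so *sovD* is not transcribed.
So SovD is not produced.
Required activator SovD is absent, so *nolQ* is not transcribed.
→ *nolQ* is OFF.
Maltulose is present, so FenU is active.
Co²⁺ is absent, so MibX is inactive.
With repressor FenU bound, *lutS* is not transcribed.
→ *lutS* is OFF.
Fumarate is absent, so TorF is inactive.
With no repressor bound, *rudK* is transcribed.
→ *rudK* is ON.
Rhamnulose is absent, so KepX is inactive.
ppGpp is present, so JovR is active.
With repressor JovR bound, *rudP* is not transcribed.
So RudP is not produced.
Required activator RudP is absent, so *temX* is not transcribed.
→ *temX* is OFF.
1 of the 4 genes is transcribed.

1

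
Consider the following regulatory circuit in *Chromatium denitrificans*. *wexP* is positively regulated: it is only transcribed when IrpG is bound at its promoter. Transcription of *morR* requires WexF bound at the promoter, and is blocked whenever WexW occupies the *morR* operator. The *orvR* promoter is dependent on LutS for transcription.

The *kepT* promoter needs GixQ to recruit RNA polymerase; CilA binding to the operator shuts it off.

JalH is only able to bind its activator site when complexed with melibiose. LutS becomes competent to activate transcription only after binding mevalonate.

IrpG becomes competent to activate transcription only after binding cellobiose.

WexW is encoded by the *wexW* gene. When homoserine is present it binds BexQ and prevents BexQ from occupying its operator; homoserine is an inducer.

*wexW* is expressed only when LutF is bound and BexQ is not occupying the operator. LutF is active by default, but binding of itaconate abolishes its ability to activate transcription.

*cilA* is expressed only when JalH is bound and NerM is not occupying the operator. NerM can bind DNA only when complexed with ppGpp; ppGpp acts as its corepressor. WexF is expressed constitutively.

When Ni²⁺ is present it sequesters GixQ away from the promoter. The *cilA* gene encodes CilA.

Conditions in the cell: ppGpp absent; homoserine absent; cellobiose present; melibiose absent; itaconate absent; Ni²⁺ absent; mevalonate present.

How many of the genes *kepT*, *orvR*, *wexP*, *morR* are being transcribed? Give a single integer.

Ni²⁺ is absent, so GixQ is active.
Melibiose is absent, so JalH is inactive.
ppGpp is absent, so NerM is inactive.
Required activator JalH is absent, so *cilA* is not transcribed.
So CilA is not produced.
No repressor is bound and GixQ is active, so *kepT* is transcribed.
→ *kepT* is ON.
Mevalonate is present, so LutS is active.
No repressor is bound and LutS is active, so *orvR* is transcribed.
→ *orvR* is ON.
Cellobiose is present, so IrpG is active.
No repressor is bound and IrpG is active, so *wexP* is transcribed.
→ *wexP* is ON.
WexF is produced constitutively and is active.
Itaconate is absent, so LutF is active.
Homoserine is absent, so BexQ is active.
With repressor BexQ bound, *wexW* is not transcribed.
So WexW is not produced.
No repressor is bound and WexF is active, so *morR* is transcribed.
→ *morR* is ON.
4 of the 4 genes are transcribed.

4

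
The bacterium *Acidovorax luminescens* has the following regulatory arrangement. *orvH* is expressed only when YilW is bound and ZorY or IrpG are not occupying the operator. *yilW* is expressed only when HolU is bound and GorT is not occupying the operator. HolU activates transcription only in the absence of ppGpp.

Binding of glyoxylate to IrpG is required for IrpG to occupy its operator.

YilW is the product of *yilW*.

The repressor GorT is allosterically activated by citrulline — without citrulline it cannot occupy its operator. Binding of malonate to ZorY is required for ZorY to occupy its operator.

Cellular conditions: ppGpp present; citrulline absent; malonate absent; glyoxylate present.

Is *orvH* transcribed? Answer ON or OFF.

Malonate is absent, so ZorY is inactive.
Citrulline is absent, so GorT is inactive.
ppGpp is present, so HolU is inactive.
Required activator HolU is absent, so *yilW* is not transcribed.
So YilW is not produced.
Glyoxylate is present, so IrpG is active.
With repressor IrpG bound, *orvH* is not transcribed.

OFF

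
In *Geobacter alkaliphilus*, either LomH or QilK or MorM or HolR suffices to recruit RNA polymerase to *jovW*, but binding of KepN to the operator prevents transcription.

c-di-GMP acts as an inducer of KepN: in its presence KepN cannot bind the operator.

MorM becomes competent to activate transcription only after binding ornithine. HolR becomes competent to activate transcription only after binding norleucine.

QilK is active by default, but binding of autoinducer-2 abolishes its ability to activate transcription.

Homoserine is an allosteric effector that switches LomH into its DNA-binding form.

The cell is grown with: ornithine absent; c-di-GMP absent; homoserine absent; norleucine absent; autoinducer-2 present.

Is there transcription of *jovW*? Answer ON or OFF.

OFF

Homoserine is absent, so LomH is inactive.
Autoinducer-2 is present, so QilK is inactive.
c-di-GMP is absent, so KepN is active.
Ornithine is absent, so MorM is inactive.
Norleucine is absent, so HolR is inactive.
With repressor KepN bound, *jovW* is not transcribed.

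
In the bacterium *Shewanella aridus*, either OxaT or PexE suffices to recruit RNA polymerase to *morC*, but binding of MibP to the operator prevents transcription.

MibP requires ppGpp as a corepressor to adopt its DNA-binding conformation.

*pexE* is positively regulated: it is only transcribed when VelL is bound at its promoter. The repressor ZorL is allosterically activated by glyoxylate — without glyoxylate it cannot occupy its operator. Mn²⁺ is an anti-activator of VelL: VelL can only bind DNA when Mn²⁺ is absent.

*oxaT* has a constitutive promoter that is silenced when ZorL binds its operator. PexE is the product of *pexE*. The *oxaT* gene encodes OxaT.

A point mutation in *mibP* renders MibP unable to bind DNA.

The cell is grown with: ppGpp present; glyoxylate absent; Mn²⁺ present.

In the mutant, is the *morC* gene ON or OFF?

MibP is non-functional in this strain, so it has no effect.
Glyoxylate is absent, so ZorL is inactive.
With no repressor bound, *oxaT* is transcribed.
So OxaT is produced and active.
Mn²⁺ is present, so VelL is inactive.
Required activator VelL is absent, so *pexE* is not transcribed.
So PexE is not produced.
Activator OxaT is present, so *morC* is transcribed.

ON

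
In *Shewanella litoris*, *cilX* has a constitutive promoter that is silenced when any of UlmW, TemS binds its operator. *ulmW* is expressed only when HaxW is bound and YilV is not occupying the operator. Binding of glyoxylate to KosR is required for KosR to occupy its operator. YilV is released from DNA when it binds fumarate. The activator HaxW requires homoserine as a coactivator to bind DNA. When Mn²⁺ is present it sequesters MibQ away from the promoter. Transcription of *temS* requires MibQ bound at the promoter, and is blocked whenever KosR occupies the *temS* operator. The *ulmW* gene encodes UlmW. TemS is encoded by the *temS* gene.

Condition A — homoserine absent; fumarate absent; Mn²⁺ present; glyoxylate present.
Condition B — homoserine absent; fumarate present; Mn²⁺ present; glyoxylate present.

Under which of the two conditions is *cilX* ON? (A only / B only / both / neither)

both

Condition A:
Homoserine is absent, so HaxW is inactive.
Fumarate is absent, so YilV is active.
With repressor YilV bound, *ulmW* is not transcribed.
So UlmW is not produced.
Mn²⁺ is present, so MibQ is inactive.
Glyoxylate is present, so KosR is active.
With repressor KosR bound, *temS* is not transcribed.
So TemS is not produced.
With no repressor bound, *cilX* is transcribed.
→ *cilX* is ON in A.
Condition B:
Homoserine is absent, so HaxW is inactive.
Fumarate is present, so YilV is inactive.
Required activator HaxW is absent, so *ulmW* is not transcribed.
So UlmW is not produced.
Mn²⁺ is present, so MibQ is inactive.
Glyoxylate is present, so KosR is active.
With repressor KosR bound, *temS* is not transcribed.
So TemS is not produced.
With no repressor bound, *cilX* is transcribed.
→ *cilX* is ON in B.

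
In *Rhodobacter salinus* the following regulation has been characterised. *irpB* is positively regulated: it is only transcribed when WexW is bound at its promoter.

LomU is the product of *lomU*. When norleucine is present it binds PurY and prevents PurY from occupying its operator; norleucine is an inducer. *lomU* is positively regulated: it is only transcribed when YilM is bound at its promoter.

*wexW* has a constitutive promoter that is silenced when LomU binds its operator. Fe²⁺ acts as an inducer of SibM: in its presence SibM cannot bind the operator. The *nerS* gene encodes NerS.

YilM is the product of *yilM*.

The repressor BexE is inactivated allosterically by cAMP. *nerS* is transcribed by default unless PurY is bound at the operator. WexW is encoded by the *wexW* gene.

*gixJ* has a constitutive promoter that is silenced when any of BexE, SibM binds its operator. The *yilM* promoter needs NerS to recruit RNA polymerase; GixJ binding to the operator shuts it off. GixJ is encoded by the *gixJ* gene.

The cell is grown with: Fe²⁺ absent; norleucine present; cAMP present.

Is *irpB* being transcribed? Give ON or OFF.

OFF

Norleucine is present, so PurY is inactive.
With no repressor bound, *nerS* is transcribed.
So NerS is produced and active.
cAMP is present, so BexE is inactive.
Fe²⁺ is absent, so SibM is active.
With repressor SibM bound, *gixJ* is not transcribed.
So GixJ is not produced.
No repressor is bound and NerS is active, so *yilM* is transcribed.
So YilM is produced and active.
No repressor is bound and YilM is active, so *lomU* is transcribed.
So LomU is produced and active.
With repressor LomU bound, *wexW* is not transcribed.
So WexW is not produced.
Required activator WexW is absent, so *irpB* is not transcribed.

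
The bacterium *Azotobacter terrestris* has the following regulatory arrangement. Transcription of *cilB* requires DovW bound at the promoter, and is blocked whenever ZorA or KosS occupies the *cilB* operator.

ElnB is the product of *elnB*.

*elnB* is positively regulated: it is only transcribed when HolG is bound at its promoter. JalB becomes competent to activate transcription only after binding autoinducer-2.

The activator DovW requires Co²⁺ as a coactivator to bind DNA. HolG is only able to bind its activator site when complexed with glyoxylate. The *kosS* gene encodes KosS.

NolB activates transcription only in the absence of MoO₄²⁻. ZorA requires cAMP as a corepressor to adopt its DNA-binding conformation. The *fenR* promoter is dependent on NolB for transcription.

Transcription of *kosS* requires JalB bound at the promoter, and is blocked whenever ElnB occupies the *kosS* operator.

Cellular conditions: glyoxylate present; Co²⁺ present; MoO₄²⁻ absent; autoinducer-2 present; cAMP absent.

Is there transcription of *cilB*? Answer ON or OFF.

cAMP is absent, so ZorA is inactive.
Co²⁺ is present, so DovW is active.
Glyoxylate is present, so HolG is active.
No repressor is bound and HolG is active, so *elnB* is transcribed.
So ElnB is produced and active.
Autoinducer-2 is present, so JalB is active.
With repressor ElnB bound, *kosS* is not transcribed.
So KosS is not produced.
No repressor is bound and DovW is active, so *cilB* is transcribed.

ON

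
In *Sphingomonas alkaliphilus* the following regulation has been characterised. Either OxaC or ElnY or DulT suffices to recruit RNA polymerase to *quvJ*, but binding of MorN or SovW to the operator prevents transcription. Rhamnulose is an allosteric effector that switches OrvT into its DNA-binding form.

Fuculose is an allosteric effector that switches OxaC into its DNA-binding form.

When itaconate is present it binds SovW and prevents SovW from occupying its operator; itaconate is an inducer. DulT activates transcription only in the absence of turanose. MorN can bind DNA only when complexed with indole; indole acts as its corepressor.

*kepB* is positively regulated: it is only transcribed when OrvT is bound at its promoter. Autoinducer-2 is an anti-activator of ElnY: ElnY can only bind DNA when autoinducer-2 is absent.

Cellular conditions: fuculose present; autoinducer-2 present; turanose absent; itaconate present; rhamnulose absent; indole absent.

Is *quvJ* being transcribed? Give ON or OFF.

Indole is absent, so MorN is inactive.
Fuculose is present, so OxaC is active.
Autoinducer-2 is present, so ElnY is inactive.
Turanose is absent, so DulT is active.
Itaconate is present, so SovW is inactive.
Activator OxaC is present, so *quvJ* is transcribed.

ON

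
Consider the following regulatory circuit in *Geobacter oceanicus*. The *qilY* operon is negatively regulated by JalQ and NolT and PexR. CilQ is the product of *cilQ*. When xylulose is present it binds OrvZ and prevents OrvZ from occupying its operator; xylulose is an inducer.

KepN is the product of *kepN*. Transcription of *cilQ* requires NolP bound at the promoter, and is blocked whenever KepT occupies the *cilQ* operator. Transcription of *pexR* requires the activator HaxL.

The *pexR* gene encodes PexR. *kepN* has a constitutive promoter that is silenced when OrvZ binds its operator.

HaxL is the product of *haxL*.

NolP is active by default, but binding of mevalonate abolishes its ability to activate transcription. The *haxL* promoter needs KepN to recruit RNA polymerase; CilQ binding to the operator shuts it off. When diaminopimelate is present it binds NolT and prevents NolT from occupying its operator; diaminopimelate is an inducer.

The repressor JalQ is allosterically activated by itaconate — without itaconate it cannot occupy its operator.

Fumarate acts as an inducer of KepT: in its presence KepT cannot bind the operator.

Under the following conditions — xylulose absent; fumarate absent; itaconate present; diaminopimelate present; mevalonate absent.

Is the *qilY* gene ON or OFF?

Itaconate is present, so JalQ is active.
Diaminopimelate is present, so NolT is inactive.
Mevalonate is absent, so NolP is active.
Fumarate is absent, so KepT is active.
With repressor KepT bound, *cilQ* is not transcribed.
So CilQ is not produced.
Xylulose is absent, so OrvZ is active.
With repressor OrvZ bound, *kepN* is not transcribed.
So KepN is not produced.
Required activator KepN is absent, so *haxL* is not transcribed.
So HaxL is not produced.
Required activator HaxL is absent, so *pexR* is not transcribed.
So PexR is not produced.
With repressor JalQ bound, *qilY* is not transcribed.

OFF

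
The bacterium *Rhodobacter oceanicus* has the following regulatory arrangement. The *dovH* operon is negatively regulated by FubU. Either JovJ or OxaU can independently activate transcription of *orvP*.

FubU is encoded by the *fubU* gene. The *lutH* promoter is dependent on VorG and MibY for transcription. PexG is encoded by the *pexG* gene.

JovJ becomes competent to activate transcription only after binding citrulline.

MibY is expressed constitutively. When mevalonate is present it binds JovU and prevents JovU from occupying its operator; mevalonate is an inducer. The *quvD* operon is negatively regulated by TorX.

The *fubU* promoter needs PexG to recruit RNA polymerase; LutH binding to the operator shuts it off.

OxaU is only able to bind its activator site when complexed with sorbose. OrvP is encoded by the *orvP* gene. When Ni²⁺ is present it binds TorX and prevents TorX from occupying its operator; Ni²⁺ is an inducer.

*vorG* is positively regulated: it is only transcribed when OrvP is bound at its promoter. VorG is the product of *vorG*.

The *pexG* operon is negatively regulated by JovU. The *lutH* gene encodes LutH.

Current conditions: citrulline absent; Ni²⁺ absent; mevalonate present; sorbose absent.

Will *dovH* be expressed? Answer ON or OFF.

Citrulline is absent, so JovJ is inactive.
Sorbose is absent, so OxaU is inactive.
No activator is available at the *orvP* promoter, so *orvP* is not transcribed.
So OrvP is not produced.
Required activator OrvP is absent, so *vorG* is not transcribed.
So VorG is not produced.
MibY is produced constitutively and is active.
Required activator VorG is absent, so *lutH* is not transcribed.
So LutH is not produced.
Mevalonate is present, so JovU is inactive.
With no repressor bound, *pexG* is transcribed.
So PexG is produced and active.
No repressor is bound and PexG is active, so *fubU* is transcribed.
So FubU is produced and active.
With repressor FubU bound, *dovH* is not transcribed.

OFF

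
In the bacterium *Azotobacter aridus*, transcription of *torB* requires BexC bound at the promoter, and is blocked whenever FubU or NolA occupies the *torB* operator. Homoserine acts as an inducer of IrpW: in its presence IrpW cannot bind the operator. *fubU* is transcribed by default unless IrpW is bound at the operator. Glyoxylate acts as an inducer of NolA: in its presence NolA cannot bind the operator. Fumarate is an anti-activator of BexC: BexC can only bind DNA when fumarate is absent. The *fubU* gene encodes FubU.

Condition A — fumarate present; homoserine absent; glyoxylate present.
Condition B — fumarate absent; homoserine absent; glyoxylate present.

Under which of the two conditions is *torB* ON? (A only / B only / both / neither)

Condition A:
Fumarate is present, so BexC is inactive.
Homoserine is absent, so IrpW is active.
With repressor IrpW bound, *fubU* is not transcribed.
So FubU is not produced.
Glyoxylate is present, so NolA is inactive.
Required activator BexC is absent, so *torB* is not transcribed.
→ *torB* is OFF in A.
Condition B:
Fumarate is absent, so BexC is active.
Homoserine is absent, so IrpW is active.
With repressor IrpW bound, *fubU* is not transcribed.
So FubU is not produced.
Glyoxylate is present, so NolA is inactive.
No repressor is bound and BexC is active, so *torB* is transcribed.
→ *torB* is ON in B.

B only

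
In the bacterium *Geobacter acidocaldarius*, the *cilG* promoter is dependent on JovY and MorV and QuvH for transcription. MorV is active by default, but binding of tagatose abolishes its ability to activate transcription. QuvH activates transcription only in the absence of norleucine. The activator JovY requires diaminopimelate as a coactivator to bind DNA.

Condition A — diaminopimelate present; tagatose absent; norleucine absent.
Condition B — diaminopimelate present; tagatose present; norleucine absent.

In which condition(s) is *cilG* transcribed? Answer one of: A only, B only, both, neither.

Condition A:
Diaminopimelate is present, so JovY is active.
Tagatose is absent, so MorV is active.
Norleucine is absent, so QuvH is active.
No repressor is bound and JovY and MorV and QuvH are active, so *cilG* is transcribed.
→ *cilG* is ON in A.
Condition B:
Diaminopimelate is present, so JovY is active.
Tagatose is present, so MorV is inactive.
Norleucine is absent, so QuvH is active.
Required activator MorV is absent, so *cilG* is not transcribed.
→ *cilG* is OFF in B.

A only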